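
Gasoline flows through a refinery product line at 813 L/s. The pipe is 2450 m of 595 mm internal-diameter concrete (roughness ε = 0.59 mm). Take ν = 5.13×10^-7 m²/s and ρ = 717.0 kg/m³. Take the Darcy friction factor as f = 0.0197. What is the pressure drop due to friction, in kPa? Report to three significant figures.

V = 4Q/(πD²) = 4·0.813/(π·0.595²) = 2.924 m/s
h_f = f(L/D)V²/(2g) = 0.01970·(2450/0.595)·2.924²/(2·9.81) = 35.35 m
Δp = ρg·h_f = 717.0·9.81·35.35 = 248.6 kPa

Δp ≈ 249 kPa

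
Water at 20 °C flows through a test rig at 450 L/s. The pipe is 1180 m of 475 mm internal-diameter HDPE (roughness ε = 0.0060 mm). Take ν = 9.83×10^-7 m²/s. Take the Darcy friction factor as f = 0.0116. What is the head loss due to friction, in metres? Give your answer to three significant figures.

h_f ≈ 9.47 m

V = 4Q/(πD²) = 4·0.450/(π·0.475²) = 2.539 m/s
h_f = f(L/D)V²/(2g) = 0.01160·(1180/0.475)·2.539²/(2·9.81) = 9.471 m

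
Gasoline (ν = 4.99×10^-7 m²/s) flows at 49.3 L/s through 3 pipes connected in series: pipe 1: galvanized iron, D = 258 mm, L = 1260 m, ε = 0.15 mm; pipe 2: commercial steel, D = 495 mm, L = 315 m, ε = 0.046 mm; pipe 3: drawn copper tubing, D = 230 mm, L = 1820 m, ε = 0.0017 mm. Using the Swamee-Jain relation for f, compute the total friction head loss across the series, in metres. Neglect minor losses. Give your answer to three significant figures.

Pipe 1: V = 0.9430 m/s, Re = 4.88×10^5, ε/D = 5.81×10^-4, f = 0.01829, h_1 = f(L/D)V²/2g = 4.048 m
Pipe 2: V = 0.2562 m/s, Re = 2.54×10^5, ε/D = 9.29×10^-5, f = 0.01574, h_2 = f(L/D)V²/2g = 0.03351 m
Pipe 3: V = 1.187 m/s, Re = 5.47×10^5, ε/D = 7.39×10^-6, f = 0.01301, h_3 = f(L/D)V²/2g = 7.388 m
Series → Q common, losses add: H = Σh = 11.47 m

H ≈ 11.5 m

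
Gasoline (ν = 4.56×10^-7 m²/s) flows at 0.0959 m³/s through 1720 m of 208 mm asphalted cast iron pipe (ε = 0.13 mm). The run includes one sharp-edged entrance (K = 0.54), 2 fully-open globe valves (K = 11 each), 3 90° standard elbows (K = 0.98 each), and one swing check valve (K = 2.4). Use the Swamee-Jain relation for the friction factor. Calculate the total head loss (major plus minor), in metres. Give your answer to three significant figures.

H_L ≈ 71.7 m

V = 4Q/(πD²) = 2.822 m/s; V²/2g = 0.4060 m
Re = 1.29×10^6, ε/D = 6.25×10^-4 → f = 0.01799 (Swamee-Jain)
Major: h_f = f(L/D)·V²/2g = 0.01799·8269·0.4060 = 60.39 m
Minor: ΣK = 27.9; h_m = ΣK·V²/2g = 11.32 m
Total H_L = 60.39 + 11.32 = 71.71 m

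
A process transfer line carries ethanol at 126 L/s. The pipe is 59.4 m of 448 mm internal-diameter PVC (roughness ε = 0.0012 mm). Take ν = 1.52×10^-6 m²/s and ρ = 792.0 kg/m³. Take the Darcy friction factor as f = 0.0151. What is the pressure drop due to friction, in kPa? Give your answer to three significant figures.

Δp ≈ 0.507 kPa

V = 4Q/(πD²) = 4·0.126/(π·0.448²) = 0.7993 m/s
h_f = f(L/D)V²/(2g) = 0.01510·(59.4/0.448)·0.7993²/(2·9.81) = 0.06520 m
Δp = ρg·h_f = 792.0·9.81·0.06520 = 0.5066 kPa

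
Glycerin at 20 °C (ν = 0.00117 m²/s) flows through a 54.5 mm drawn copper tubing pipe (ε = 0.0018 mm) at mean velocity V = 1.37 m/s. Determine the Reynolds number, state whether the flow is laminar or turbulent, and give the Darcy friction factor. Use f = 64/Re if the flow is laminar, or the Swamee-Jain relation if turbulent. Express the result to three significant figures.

Re ≈ 63.8; laminar; f = 64/Re ≈ 1.00

Re = VD/ν = 1.370·0.0545/0.00117 = 63.8
Re < 2300 → laminar → f = 64/Re = 1.003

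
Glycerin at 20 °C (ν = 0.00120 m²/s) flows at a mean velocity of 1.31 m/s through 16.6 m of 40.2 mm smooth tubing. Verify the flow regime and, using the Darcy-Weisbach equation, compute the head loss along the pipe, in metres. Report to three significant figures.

Re = VD/ν = 1.31·0.04020/0.00120 = 43.9 → laminar (Re < 2300)
f = 64/Re = 1.458
h_f = f(L/D)V²/(2g) = 1.458·(16.6/0.04020)·1.31²/(2·9.81) = 52.67 m

h_f ≈ 52.7 m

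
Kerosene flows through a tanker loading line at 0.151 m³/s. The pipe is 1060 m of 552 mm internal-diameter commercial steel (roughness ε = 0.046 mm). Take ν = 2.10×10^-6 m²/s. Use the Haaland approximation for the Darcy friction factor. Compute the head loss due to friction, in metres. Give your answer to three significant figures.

V = 4Q/(πD²) = 4·0.151/(π·0.552²) = 0.6310 m/s
Re = VD/ν = 0.6310·0.552/2.10×10^-6 = 1.66×10^5 → turbulent
ε/D = 0.046/552 = 8.33×10^-5
Haaland: f = 0.01659
h_f = f(L/D)V²/(2g) = 0.01659·(1060/0.552)·0.6310²/(2·9.81) = 0.6463 m

h_f ≈ 0.646 m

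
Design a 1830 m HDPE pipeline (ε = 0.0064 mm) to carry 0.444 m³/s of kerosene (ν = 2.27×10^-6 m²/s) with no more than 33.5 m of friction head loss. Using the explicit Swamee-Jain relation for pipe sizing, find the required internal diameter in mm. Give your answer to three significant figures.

Swamee-Jain (Type III): D = 0.66·[ε^1.25·(LQ²/(gh_f))^4.75 + ν·Q^9.4·(L/(gh_f))^5.2]^0.04
LQ²/(gh_f) = 1.098; L/(gh_f) = 5.568
Term 1 = ε^1.25·(…)^4.75 = 5.01×10^-7; Term 2 = ν·Q^9.4·(…)^5.2 = 8.30×10^-6
D = 0.66·(5.01×10^-7 + 8.30×10^-6)^0.04 = 0.4143 m = 414 mm
Check: V = 3.29 m/s, Re = 6.01×10^5, f = 0.01294, h_f = 31.6 m ≈ 33.5 m ✓

D ≈ 414 mm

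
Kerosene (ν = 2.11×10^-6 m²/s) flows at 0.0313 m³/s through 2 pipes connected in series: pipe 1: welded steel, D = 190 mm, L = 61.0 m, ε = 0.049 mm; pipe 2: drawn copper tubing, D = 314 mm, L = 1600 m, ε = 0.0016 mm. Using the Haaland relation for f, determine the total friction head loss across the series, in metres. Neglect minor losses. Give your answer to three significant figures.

H ≈ 1.22 m

Pipe 1: V = 1.104 m/s, Re = 9.94×10^4, ε/D = 2.58×10^-4, f = 0.01902, h_1 = f(L/D)V²/2g = 0.3793 m
Pipe 2: V = 0.4042 m/s, Re = 6.02×10^4, ε/D = 5.10×10^-6, f = 0.01989, h_2 = f(L/D)V²/2g = 0.8440 m
Series → Q common, losses add: H = Σh = 1.223 m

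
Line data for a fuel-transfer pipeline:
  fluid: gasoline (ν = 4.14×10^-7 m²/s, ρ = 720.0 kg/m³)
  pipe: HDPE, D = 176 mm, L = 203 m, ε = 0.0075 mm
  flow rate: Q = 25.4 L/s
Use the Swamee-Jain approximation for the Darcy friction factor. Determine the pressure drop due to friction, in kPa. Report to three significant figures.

Δp ≈ 6.33 kPa

V = 4Q/(πD²) = 4·0.0254/(π·0.176²) = 1.044 m/s
Re = VD/ν = 1.044·0.176/4.14×10^-7 = 4.44×10^5 → turbulent
ε/D = 0.0075/176 = 4.26×10^-5
Swamee-Jain: f = 0.01398
h_f = f(L/D)V²/(2g) = 0.01398·(203/0.176)·1.044²/(2·9.81) = 0.8956 m
Δp = ρg·h_f = 720.0·9.81·0.8956 = 6.326 kPa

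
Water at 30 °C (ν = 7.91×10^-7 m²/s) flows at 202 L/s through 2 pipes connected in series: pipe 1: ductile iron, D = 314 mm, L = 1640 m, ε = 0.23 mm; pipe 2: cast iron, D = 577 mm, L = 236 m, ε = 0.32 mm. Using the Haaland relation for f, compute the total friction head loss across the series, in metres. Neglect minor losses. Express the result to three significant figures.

Pipe 1: V = 2.609 m/s, Re = 1.04×10^6, ε/D = 7.32×10^-4, f = 0.01859, h_1 = f(L/D)V²/2g = 33.67 m
Pipe 2: V = 0.7725 m/s, Re = 5.64×10^5, ε/D = 5.55×10^-4, f = 0.01783, h_2 = f(L/D)V²/2g = 0.2219 m
Series → Q common, losses add: H = Σh = 33.89 m

H ≈ 33.9 m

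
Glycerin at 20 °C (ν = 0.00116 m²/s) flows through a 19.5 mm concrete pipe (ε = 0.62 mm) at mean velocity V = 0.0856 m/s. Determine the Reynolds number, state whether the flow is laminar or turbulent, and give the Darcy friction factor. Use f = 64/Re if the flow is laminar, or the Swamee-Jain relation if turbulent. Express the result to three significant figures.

Re = VD/ν = 0.08560·0.0195/0.00116 = 1.44
Re < 2300 → laminar → f = 64/Re = 44.48

Re ≈ 1.44; laminar; f = 64/Re ≈ 44.5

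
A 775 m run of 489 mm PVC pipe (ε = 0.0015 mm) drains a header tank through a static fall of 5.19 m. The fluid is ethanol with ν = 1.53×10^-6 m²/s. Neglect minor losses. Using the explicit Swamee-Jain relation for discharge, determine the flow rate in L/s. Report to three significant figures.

Q ≈ 428 L/s

Swamee-Jain (Type II): Q = -0.965·√(gD⁵h_f/L)·ln[ε/(3.7D) + √(3.17ν²L/(gD³h_f))]
√(gD⁵h_f/L) = √(9.81·0.489⁵·5.19/775) = 0.04286
ε/(3.7D) = 8.29×10^-7; √(3.17ν²L/(gD³h_f)) = 3.11×10^-5
Q = -0.965·0.04286·ln(3.191×10^-5) = 0.4282 m³/s
Check: V = 2.28 m/s, Re = 7.29×10^5, f = 0.01231, h_f = 5.17 m ≈ 5.19 m ✓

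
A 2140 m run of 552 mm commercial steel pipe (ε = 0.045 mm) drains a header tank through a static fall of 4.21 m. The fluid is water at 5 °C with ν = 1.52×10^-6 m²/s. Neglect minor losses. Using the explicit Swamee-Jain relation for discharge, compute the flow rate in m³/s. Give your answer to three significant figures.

Swamee-Jain (Type II): Q = -0.965·√(gD⁵h_f/L)·ln[ε/(3.7D) + √(3.17ν²L/(gD³h_f))]
√(gD⁵h_f/L) = √(9.81·0.552⁵·4.21/2140) = 0.03145
ε/(3.7D) = 2.20×10^-5; √(3.17ν²L/(gD³h_f)) = 4.75×10^-5
Q = -0.965·0.03145·ln(6.953×10^-5) = 0.2906 m³/s
Check: V = 1.21 m/s, Re = 4.41×10^5, f = 0.01447, h_f = 4.22 m ≈ 4.21 m ✓

Q ≈ 0.291 m³/s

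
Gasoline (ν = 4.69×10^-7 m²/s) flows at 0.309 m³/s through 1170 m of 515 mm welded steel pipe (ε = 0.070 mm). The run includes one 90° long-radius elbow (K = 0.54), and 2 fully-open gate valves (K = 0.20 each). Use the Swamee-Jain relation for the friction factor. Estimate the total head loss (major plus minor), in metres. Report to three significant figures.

H_L ≈ 3.57 m

V = 4Q/(πD²) = 1.483 m/s; V²/2g = 0.1122 m
Re = 1.63×10^6, ε/D = 1.36×10^-4 → f = 0.01359 (Swamee-Jain)
Major: h_f = f(L/D)·V²/2g = 0.01359·2272·0.1122 = 3.464 m
Minor: ΣK = 0.940; h_m = ΣK·V²/2g = 0.1054 m
Total H_L = 3.464 + 0.1054 = 3.569 m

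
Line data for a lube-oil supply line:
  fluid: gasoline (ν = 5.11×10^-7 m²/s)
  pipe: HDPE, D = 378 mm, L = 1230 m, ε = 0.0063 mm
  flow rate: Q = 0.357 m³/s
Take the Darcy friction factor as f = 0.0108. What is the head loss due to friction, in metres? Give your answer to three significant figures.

h_f ≈ 18.1 m

V = 4Q/(πD²) = 4·0.357/(π·0.378²) = 3.181 m/s
h_f = f(L/D)V²/(2g) = 0.01080·(1230/0.378)·3.181²/(2·9.81) = 18.13 m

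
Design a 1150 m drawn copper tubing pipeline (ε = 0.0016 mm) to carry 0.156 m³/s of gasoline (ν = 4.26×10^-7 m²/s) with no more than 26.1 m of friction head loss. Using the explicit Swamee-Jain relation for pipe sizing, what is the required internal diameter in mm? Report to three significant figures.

D ≈ 250 mm

Swamee-Jain (Type III): D = 0.66·[ε^1.25·(LQ²/(gh_f))^4.75 + ν·Q^9.4·(L/(gh_f))^5.2]^0.04
LQ²/(gh_f) = 0.1093; L/(gh_f) = 4.491
Term 1 = ε^1.25·(…)^4.75 = 1.54×10^-12; Term 2 = ν·Q^9.4·(…)^5.2 = 2.74×10^-11
D = 0.66·(1.54×10^-12 + 2.74×10^-11)^0.04 = 0.2500 m = 250 mm
Check: V = 3.18 m/s, Re = 1.86×10^6, f = 0.01071, h_f = 25.4 m ≈ 26.1 m ✓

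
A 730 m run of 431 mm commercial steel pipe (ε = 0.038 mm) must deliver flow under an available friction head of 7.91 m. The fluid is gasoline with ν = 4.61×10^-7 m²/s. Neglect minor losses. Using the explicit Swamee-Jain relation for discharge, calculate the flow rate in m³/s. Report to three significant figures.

Q ≈ 0.396 m³/s

Swamee-Jain (Type II): Q = -0.965·√(gD⁵h_f/L)·ln[ε/(3.7D) + √(3.17ν²L/(gD³h_f))]
√(gD⁵h_f/L) = √(9.81·0.431⁵·7.91/730) = 0.03976
ε/(3.7D) = 2.38×10^-5; √(3.17ν²L/(gD³h_f)) = 8.90×10^-6
Q = -0.965·0.03976·ln(3.273×10^-5) = 0.3963 m³/s
Check: V = 2.72 m/s, Re = 2.54×10^6, f = 0.01250, h_f = 7.96 m ≈ 7.91 m ✓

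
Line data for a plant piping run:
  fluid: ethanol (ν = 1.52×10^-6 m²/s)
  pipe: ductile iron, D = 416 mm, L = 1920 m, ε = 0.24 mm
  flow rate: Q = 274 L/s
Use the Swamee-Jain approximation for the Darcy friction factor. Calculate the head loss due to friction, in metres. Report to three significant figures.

h_f ≈ 17.4 m

V = 4Q/(πD²) = 4·0.274/(π·0.416²) = 2.016 m/s
Re = VD/ν = 2.016·0.416/1.52×10^-6 = 5.52×10^5 → turbulent
ε/D = 0.24/416 = 5.77×10^-4
Swamee-Jain: f = 0.01816
h_f = f(L/D)V²/(2g) = 0.01816·(1920/0.416)·2.016²/(2·9.81) = 17.36 m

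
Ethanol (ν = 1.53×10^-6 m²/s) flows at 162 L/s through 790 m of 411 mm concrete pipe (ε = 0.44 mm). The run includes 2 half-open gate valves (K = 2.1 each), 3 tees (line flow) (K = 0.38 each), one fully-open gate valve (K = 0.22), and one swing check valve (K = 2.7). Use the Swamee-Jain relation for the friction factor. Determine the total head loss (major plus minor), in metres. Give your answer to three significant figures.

V = 4Q/(πD²) = 1.221 m/s; V²/2g = 0.07599 m
Re = 3.28×10^5, ε/D = 0.00107 → f = 0.02096 (Swamee-Jain)
Major: h_f = f(L/D)·V²/2g = 0.02096·1922·0.07599 = 3.061 m
Minor: ΣK = 8.26; h_m = ΣK·V²/2g = 0.6277 m
Total H_L = 3.061 + 0.6277 = 3.689 m

H_L ≈ 3.69 m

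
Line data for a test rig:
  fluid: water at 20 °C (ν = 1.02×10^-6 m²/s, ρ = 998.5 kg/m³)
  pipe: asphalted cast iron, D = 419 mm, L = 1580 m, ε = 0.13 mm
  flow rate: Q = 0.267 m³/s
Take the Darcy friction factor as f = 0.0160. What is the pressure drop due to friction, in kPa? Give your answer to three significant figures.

V = 4Q/(πD²) = 4·0.267/(π·0.419²) = 1.936 m/s
h_f = f(L/D)V²/(2g) = 0.01600·(1580/0.419)·1.936²/(2·9.81) = 11.53 m
Δp = ρg·h_f = 998.5·9.81·11.53 = 112.9 kPa

Δp ≈ 113 kPa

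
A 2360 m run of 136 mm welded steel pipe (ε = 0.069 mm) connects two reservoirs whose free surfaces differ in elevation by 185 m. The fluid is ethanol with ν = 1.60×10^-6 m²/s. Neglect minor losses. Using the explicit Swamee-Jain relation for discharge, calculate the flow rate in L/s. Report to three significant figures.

Swamee-Jain (Type II): Q = -0.965·√(gD⁵h_f/L)·ln[ε/(3.7D) + √(3.17ν²L/(gD³h_f))]
√(gD⁵h_f/L) = √(9.81·0.136⁵·185/2360) = 0.005982
ε/(3.7D) = 1.37×10^-4; √(3.17ν²L/(gD³h_f)) = 6.48×10^-5
Q = -0.965·0.005982·ln(2.019×10^-4) = 0.04911 m³/s
Check: V = 3.38 m/s, Re = 2.87×10^5, f = 0.01843, h_f = 186 m ≈ 185 m ✓

Q ≈ 49.1 L/s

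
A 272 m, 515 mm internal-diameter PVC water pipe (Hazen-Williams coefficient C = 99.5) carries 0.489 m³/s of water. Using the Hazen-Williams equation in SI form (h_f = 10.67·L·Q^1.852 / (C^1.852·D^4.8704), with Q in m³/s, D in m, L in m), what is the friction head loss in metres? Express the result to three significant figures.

h_f ≈ 3.90 m

h_f = 10.67·272·0.489^1.852 / (99.5^1.852·0.515^4.8704) = 3.899 m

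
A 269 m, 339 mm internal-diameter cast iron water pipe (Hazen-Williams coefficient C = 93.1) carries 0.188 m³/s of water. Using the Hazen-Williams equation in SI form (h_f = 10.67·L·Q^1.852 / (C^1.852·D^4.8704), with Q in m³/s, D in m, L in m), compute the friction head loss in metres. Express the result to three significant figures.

h_f ≈ 5.69 m

h_f = 10.67·269·0.188^1.852 / (93.1^1.852·0.339^4.8704) = 5.692 m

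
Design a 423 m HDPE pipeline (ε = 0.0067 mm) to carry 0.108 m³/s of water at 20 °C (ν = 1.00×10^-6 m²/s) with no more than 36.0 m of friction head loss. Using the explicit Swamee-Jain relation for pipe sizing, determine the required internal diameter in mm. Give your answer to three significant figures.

D ≈ 172 mm

Swamee-Jain (Type III): D = 0.66·[ε^1.25·(LQ²/(gh_f))^4.75 + ν·Q^9.4·(L/(gh_f))^5.2]^0.04
LQ²/(gh_f) = 0.01397; L/(gh_f) = 1.198
Term 1 = ε^1.25·(…)^4.75 = 5.28×10^-16; Term 2 = ν·Q^9.4·(…)^5.2 = 2.10×10^-15
D = 0.66·(5.28×10^-16 + 2.10×10^-15)^0.04 = 0.1723 m = 172 mm
Check: V = 4.63 m/s, Re = 7.98×10^5, f = 0.01283, h_f = 34.4 m ≈ 36.0 m ✓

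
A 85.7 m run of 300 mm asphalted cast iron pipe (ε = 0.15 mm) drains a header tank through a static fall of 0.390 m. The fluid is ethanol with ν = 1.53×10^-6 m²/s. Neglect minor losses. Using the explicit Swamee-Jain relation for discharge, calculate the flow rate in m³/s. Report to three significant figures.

Q ≈ 0.0849 m³/s

Swamee-Jain (Type II): Q = -0.965·√(gD⁵h_f/L)·ln[ε/(3.7D) + √(3.17ν²L/(gD³h_f))]
√(gD⁵h_f/L) = √(9.81·0.300⁵·0.390/85.7) = 0.01042
ε/(3.7D) = 1.35×10^-4; √(3.17ν²L/(gD³h_f)) = 7.85×10^-5
Q = -0.965·0.01042·ln(2.136×10^-4) = 0.08494 m³/s
Check: V = 1.20 m/s, Re = 2.36×10^5, f = 0.01867, h_f = 0.393 m ≈ 0.390 m ✓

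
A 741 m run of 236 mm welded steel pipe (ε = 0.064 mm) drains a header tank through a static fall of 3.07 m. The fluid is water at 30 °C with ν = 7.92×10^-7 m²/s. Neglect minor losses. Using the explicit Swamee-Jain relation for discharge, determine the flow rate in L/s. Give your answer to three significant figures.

Swamee-Jain (Type II): Q = -0.965·√(gD⁵h_f/L)·ln[ε/(3.7D) + √(3.17ν²L/(gD³h_f))]
√(gD⁵h_f/L) = √(9.81·0.236⁵·3.07/741) = 0.005455
ε/(3.7D) = 7.33×10^-5; √(3.17ν²L/(gD³h_f)) = 6.10×10^-5
Q = -0.965·0.005455·ln(1.343×10^-4) = 0.04693 m³/s
Check: V = 1.07 m/s, Re = 3.20×10^5, f = 0.01675, h_f = 3.09 m ≈ 3.07 m ✓

Q ≈ 46.9 L/s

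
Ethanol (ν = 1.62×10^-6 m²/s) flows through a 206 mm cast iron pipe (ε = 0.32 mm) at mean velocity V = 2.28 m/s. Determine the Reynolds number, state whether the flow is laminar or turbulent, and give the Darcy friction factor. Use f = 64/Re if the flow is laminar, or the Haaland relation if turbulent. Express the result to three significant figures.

Re ≈ 2.90×10^5; turbulent; f ≈ 0.0226

Re = VD/ν = 2.280·0.206/1.62×10^-6 = 2.90×10^5
Re > 4000 → turbulent; ε/D = 0.00155
Haaland: f = 0.02262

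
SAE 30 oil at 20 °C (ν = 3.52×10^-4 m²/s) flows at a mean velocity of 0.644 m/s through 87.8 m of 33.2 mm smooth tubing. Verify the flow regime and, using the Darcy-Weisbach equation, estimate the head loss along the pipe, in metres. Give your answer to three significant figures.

Re = VD/ν = 0.644·0.03320/3.52×10^-4 = 60.7 → laminar (Re < 2300)
f = 64/Re = 1.054
h_f = f(L/D)V²/(2g) = 1.054·(87.8/0.03320)·0.644²/(2·9.81) = 58.90 m

h_f ≈ 58.9 m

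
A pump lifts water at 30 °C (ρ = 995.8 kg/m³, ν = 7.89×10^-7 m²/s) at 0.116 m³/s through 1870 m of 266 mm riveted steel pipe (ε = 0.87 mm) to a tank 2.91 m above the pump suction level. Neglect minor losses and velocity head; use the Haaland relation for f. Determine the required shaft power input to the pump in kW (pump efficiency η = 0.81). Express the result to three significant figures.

P_shaft ≈ 63.1 kW

V = 4Q/(πD²) = 2.087 m/s; Re = 7.04×10^5; ε/D = 0.00327; f = 0.02703
h_f = f(L/D)V²/2g = 42.20 m
Total head H = z + h_f = 2.91 + 42.20 = 45.11 m
P_hyd = ρgQH = 995.8·9.81·0.116·45.11 = 51.12 kW
P_shaft = P_hyd/η = 51.12/0.81 = 63.11 kW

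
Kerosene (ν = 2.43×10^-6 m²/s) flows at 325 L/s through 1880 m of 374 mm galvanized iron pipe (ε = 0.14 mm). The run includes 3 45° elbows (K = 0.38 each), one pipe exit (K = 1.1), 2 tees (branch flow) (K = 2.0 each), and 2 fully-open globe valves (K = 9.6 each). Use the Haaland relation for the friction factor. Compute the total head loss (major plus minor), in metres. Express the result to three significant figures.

H_L ≈ 49.0 m

V = 4Q/(πD²) = 2.958 m/s; V²/2g = 0.4461 m
Re = 4.55×10^5, ε/D = 3.74×10^-4 → f = 0.01681 (Haaland)
Major: h_f = f(L/D)·V²/2g = 0.01681·5027·0.4461 = 37.70 m
Minor: ΣK = 25.4; h_m = ΣK·V²/2g = 11.35 m
Total H_L = 37.70 + 11.35 = 49.05 m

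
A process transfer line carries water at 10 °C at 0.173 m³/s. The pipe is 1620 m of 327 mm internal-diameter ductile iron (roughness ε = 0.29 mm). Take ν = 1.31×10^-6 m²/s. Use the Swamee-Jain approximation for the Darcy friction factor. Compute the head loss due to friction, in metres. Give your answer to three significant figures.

V = 4Q/(πD²) = 4·0.173/(π·0.327²) = 2.060 m/s
Re = VD/ν = 2.060·0.327/1.31×10^-6 = 5.14×10^5 → turbulent
ε/D = 0.29/327 = 8.87×10^-4
Swamee-Jain: f = 0.01983
h_f = f(L/D)V²/(2g) = 0.01983·(1620/0.327)·2.060²/(2·9.81) = 21.25 m

h_f ≈ 21.2 m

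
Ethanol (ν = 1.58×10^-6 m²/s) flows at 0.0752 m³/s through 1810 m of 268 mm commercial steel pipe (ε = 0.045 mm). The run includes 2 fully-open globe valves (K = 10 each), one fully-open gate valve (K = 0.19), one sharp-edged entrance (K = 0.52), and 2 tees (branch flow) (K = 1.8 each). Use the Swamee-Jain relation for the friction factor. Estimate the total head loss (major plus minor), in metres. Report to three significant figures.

V = 4Q/(πD²) = 1.333 m/s; V²/2g = 0.09058 m
Re = 2.26×10^5, ε/D = 1.68×10^-4 → f = 0.01662 (Swamee-Jain)
Major: h_f = f(L/D)·V²/2g = 0.01662·6754·0.09058 = 10.17 m
Minor: ΣK = 24.3; h_m = ΣK·V²/2g = 2.202 m
Total H_L = 10.17 + 2.202 = 12.37 m

H_L ≈ 12.4 m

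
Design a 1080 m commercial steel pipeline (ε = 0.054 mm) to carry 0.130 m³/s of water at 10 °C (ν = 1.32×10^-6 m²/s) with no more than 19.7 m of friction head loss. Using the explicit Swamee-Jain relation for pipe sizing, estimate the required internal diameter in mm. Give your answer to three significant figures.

Swamee-Jain (Type III): D = 0.66·[ε^1.25·(LQ²/(gh_f))^4.75 + ν·Q^9.4·(L/(gh_f))^5.2]^0.04
LQ²/(gh_f) = 0.09444; L/(gh_f) = 5.588
Term 1 = ε^1.25·(…)^4.75 = 6.27×10^-11; Term 2 = ν·Q^9.4·(…)^5.2 = 4.76×10^-11
D = 0.66·(6.27×10^-11 + 4.76×10^-11)^0.04 = 0.2638 m = 264 mm
Check: V = 2.38 m/s, Re = 4.75×10^5, f = 0.01562, h_f = 18.4 m ≈ 19.7 m ✓

D ≈ 264 mm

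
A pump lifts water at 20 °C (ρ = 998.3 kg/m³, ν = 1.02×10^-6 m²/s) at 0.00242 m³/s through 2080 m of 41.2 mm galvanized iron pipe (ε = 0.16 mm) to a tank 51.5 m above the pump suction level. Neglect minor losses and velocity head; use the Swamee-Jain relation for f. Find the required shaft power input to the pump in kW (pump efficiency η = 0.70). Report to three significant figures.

V = 4Q/(πD²) = 1.815 m/s; Re = 7.33×10^4; ε/D = 0.00388; f = 0.02994
h_f = f(L/D)V²/2g = 253.9 m
Total head H = z + h_f = 51.5 + 253.9 = 305.4 m
P_hyd = ρgQH = 998.3·9.81·0.00242·305.4 = 7.237 kW
P_shaft = P_hyd/η = 7.237/0.70 = 10.34 kW

P_shaft ≈ 10.3 kW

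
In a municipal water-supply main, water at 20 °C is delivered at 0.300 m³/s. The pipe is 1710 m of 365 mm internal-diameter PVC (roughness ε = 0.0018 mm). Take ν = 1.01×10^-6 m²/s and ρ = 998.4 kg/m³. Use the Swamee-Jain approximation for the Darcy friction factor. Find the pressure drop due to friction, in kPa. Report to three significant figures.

V = 4Q/(πD²) = 4·0.300/(π·0.365²) = 2.867 m/s
Re = VD/ν = 2.867·0.365/1.01×10^-6 = 1.04×10^6 → turbulent
ε/D = 0.0018/365 = 4.93×10^-6
Swamee-Jain: f = 0.01166
h_f = f(L/D)V²/(2g) = 0.01166·(1710/0.365)·2.867²/(2·9.81) = 22.90 m
Δp = ρg·h_f = 998.4·9.81·22.90 = 224.2 kPa

Δp ≈ 224 kPa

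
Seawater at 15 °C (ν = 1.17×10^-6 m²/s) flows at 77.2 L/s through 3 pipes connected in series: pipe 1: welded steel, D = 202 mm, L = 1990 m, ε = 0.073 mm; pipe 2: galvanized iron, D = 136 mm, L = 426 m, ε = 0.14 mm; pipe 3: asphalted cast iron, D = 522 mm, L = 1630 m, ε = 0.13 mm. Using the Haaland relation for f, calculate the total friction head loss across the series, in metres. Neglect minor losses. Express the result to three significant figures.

H ≈ 141 m

Pipe 1: V = 2.409 m/s, Re = 4.16×10^5, ε/D = 3.61×10^-4, f = 0.01681, h_1 = f(L/D)V²/2g = 48.99 m
Pipe 2: V = 5.314 m/s, Re = 6.18×10^5, ε/D = 0.00103, f = 0.02023, h_2 = f(L/D)V²/2g = 91.22 m
Pipe 3: V = 0.3607 m/s, Re = 1.61×10^5, ε/D = 2.49×10^-4, f = 0.01768, h_3 = f(L/D)V²/2g = 0.3661 m
Series → Q common, losses add: H = Σh = 140.6 m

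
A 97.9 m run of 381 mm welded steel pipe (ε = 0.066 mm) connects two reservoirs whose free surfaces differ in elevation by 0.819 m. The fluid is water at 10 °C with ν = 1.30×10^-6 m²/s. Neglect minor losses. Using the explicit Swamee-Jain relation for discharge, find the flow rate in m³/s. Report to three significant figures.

Q ≈ 0.233 m³/s

Swamee-Jain (Type II): Q = -0.965·√(gD⁵h_f/L)·ln[ε/(3.7D) + √(3.17ν²L/(gD³h_f))]
√(gD⁵h_f/L) = √(9.81·0.381⁵·0.819/97.9) = 0.02567
ε/(3.7D) = 4.68×10^-5; √(3.17ν²L/(gD³h_f)) = 3.44×10^-5
Q = -0.965·0.02567·ln(8.117×10^-5) = 0.2333 m³/s
Check: V = 2.05 m/s, Re = 6.00×10^5, f = 0.01501, h_f = 0.823 m ≈ 0.819 m ✓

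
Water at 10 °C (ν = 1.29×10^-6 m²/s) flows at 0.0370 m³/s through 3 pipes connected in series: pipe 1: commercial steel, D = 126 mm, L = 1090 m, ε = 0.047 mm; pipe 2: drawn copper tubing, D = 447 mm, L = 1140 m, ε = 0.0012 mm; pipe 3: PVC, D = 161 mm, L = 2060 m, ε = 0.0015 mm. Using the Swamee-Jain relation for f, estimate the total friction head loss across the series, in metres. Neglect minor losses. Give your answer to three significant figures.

H ≈ 101 m

Pipe 1: V = 2.967 m/s, Re = 2.90×10^5, ε/D = 3.73×10^-4, f = 0.01761, h_1 = f(L/D)V²/2g = 68.35 m
Pipe 2: V = 0.2358 m/s, Re = 8.17×10^4, ε/D = 2.68×10^-6, f = 0.01866, h_2 = f(L/D)V²/2g = 0.1348 m
Pipe 3: V = 1.817 m/s, Re = 2.27×10^5, ε/D = 9.32×10^-6, f = 0.01525, h_3 = f(L/D)V²/2g = 32.85 m
Series → Q common, losses add: H = Σh = 101.3 m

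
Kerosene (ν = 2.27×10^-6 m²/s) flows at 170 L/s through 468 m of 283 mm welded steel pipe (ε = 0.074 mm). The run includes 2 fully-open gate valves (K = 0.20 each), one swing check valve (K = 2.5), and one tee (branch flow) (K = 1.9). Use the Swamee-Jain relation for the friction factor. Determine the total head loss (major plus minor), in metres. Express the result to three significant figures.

H_L ≈ 12.0 m

V = 4Q/(πD²) = 2.703 m/s; V²/2g = 0.3723 m
Re = 3.37×10^5, ε/D = 2.61×10^-4 → f = 0.01660 (Swamee-Jain)
Major: h_f = f(L/D)·V²/2g = 0.01660·1654·0.3723 = 10.22 m
Minor: ΣK = 4.80; h_m = ΣK·V²/2g = 1.787 m
Total H_L = 10.22 + 1.787 = 12.01 m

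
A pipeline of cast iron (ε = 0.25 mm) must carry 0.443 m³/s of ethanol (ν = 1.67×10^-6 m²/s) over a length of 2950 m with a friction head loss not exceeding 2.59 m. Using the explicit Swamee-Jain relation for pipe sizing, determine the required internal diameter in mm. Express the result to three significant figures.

D ≈ 802 mm

Swamee-Jain (Type III): D = 0.66·[ε^1.25·(LQ²/(gh_f))^4.75 + ν·Q^9.4·(L/(gh_f))^5.2]^0.04
LQ²/(gh_f) = 22.79; L/(gh_f) = 116.1
Term 1 = ε^1.25·(…)^4.75 = 88.4; Term 2 = ν·Q^9.4·(…)^5.2 = 43.3
D = 0.66·(88.4 + 43.3)^0.04 = 0.8023 m = 802 mm
Check: V = 0.876 m/s, Re = 4.21×10^5, f = 0.01667, h_f = 2.40 m ≈ 2.59 m ✓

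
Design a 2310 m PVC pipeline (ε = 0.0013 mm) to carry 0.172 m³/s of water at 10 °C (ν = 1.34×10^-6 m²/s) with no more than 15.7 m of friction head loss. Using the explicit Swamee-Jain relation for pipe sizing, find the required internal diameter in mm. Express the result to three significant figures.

Swamee-Jain (Type III): D = 0.66·[ε^1.25·(LQ²/(gh_f))^4.75 + ν·Q^9.4·(L/(gh_f))^5.2]^0.04
LQ²/(gh_f) = 0.4437; L/(gh_f) = 15.00
Term 1 = ε^1.25·(…)^4.75 = 9.25×10^-10; Term 2 = ν·Q^9.4·(…)^5.2 = 1.14×10^-7
D = 0.66·(9.25×10^-10 + 1.14×10^-7)^0.04 = 0.3483 m = 348 mm
Check: V = 1.81 m/s, Re = 4.69×10^5, f = 0.01330, h_f = 14.7 m ≈ 15.7 m ✓

D ≈ 348 mm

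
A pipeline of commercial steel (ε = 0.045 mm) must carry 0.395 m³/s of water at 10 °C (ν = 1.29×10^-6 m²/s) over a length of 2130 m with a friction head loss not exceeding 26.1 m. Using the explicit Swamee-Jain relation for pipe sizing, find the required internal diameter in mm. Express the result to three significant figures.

Swamee-Jain (Type III): D = 0.66·[ε^1.25·(LQ²/(gh_f))^4.75 + ν·Q^9.4·(L/(gh_f))^5.2]^0.04
LQ²/(gh_f) = 1.298; L/(gh_f) = 8.319
Term 1 = ε^1.25·(…)^4.75 = 1.27×10^-5; Term 2 = ν·Q^9.4·(…)^5.2 = 1.27×10^-5
D = 0.66·(1.27×10^-5 + 1.27×10^-5)^0.04 = 0.4322 m = 432 mm
Check: V = 2.69 m/s, Re = 9.02×10^5, f = 0.01369, h_f = 24.9 m ≈ 26.1 m ✓

D ≈ 432 mm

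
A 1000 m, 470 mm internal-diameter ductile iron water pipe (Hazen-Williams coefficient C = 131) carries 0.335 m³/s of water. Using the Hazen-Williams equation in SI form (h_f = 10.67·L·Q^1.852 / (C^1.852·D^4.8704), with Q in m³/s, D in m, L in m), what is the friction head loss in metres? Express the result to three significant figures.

h_f = 10.67·1000·0.335^1.852 / (131^1.852·0.470^4.8704) = 6.674 m

h_f ≈ 6.67 m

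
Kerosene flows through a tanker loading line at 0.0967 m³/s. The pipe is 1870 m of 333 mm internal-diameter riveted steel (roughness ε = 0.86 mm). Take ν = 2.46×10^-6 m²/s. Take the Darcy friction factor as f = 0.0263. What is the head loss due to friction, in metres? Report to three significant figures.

h_f ≈ 9.28 m

V = 4Q/(πD²) = 4·0.0967/(π·0.333²) = 1.110 m/s
h_f = f(L/D)V²/(2g) = 0.02630·(1870/0.333)·1.110²/(2·9.81) = 9.280 m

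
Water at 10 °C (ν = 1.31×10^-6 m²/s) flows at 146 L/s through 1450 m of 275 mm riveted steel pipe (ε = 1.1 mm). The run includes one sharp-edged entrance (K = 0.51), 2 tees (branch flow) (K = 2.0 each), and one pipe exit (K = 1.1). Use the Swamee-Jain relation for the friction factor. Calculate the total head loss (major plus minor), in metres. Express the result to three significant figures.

H_L ≈ 48.4 m

V = 4Q/(πD²) = 2.458 m/s; V²/2g = 0.3080 m
Re = 5.16×10^5, ε/D = 0.00400 → f = 0.02873 (Swamee-Jain)
Major: h_f = f(L/D)·V²/2g = 0.02873·5273·0.3080 = 46.65 m
Minor: ΣK = 5.61; h_m = ΣK·V²/2g = 1.728 m
Total H_L = 46.65 + 1.728 = 48.38 m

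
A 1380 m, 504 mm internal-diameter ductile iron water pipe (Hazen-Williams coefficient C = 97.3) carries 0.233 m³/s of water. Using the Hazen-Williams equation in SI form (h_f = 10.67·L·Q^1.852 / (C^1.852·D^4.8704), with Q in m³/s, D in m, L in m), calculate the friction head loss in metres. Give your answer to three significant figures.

h_f ≈ 5.80 m

h_f = 10.67·1380·0.233^1.852 / (97.3^1.852·0.504^4.8704) = 5.803 m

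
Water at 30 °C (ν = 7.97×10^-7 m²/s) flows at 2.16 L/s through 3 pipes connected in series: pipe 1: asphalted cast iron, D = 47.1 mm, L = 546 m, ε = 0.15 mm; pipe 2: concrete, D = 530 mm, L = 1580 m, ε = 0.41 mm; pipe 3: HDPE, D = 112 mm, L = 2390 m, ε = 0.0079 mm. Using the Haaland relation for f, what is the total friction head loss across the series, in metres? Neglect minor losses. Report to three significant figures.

H ≈ 26.8 m

Pipe 1: V = 1.240 m/s, Re = 7.33×10^4, ε/D = 0.00318, f = 0.02818, h_1 = f(L/D)V²/2g = 25.59 m
Pipe 2: V = 0.009791 m/s, Re = 6510, ε/D = 7.74×10^-4, f = 0.03565, h_2 = f(L/D)V²/2g = 5.193×10^-4 m
Pipe 3: V = 0.2192 m/s, Re = 3.08×10^4, ε/D = 7.05×10^-5, f = 0.02331, h_3 = f(L/D)V²/2g = 1.219 m
Series → Q common, losses add: H = Σh = 26.81 m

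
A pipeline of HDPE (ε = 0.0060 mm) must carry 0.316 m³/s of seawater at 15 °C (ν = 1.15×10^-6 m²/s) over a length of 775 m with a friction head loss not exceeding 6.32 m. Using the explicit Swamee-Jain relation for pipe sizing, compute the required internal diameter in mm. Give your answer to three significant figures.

Swamee-Jain (Type III): D = 0.66·[ε^1.25·(LQ²/(gh_f))^4.75 + ν·Q^9.4·(L/(gh_f))^5.2]^0.04
LQ²/(gh_f) = 1.248; L/(gh_f) = 12.50
Term 1 = ε^1.25·(…)^4.75 = 8.51×10^-7; Term 2 = ν·Q^9.4·(…)^5.2 = 1.15×10^-5
D = 0.66·(8.51×10^-7 + 1.15×10^-5)^0.04 = 0.4200 m = 420 mm
Check: V = 2.28 m/s, Re = 8.33×10^5, f = 0.01228, h_f = 6.01 m ≈ 6.32 m ✓

D ≈ 420 mm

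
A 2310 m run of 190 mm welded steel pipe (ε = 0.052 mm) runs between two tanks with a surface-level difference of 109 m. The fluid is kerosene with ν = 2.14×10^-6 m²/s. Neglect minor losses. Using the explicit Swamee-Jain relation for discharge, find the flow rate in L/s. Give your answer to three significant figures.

Q ≈ 91.6 L/s

Swamee-Jain (Type II): Q = -0.965·√(gD⁵h_f/L)·ln[ε/(3.7D) + √(3.17ν²L/(gD³h_f))]
√(gD⁵h_f/L) = √(9.81·0.190⁵·109/2310) = 0.01071
ε/(3.7D) = 7.40×10^-5; √(3.17ν²L/(gD³h_f)) = 6.76×10^-5
Q = -0.965·0.01071·ln(1.416×10^-4) = 0.09156 m³/s
Check: V = 3.23 m/s, Re = 2.87×10^5, f = 0.01695, h_f = 110 m ≈ 109 m ✓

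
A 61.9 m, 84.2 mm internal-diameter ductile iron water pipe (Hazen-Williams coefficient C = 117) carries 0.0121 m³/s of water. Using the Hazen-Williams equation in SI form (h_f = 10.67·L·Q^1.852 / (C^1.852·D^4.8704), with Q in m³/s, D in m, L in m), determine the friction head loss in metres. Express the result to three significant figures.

h_f ≈ 4.71 m

h_f = 10.67·61.9·0.0121^1.852 / (117^1.852·0.0842^4.8704) = 4.710 m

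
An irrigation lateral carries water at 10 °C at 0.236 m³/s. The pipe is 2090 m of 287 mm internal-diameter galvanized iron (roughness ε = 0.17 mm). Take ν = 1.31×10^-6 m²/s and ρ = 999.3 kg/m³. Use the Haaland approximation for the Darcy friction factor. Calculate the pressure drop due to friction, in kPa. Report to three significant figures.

V = 4Q/(πD²) = 4·0.236/(π·0.287²) = 3.648 m/s
Re = VD/ν = 3.648·0.287/1.31×10^-6 = 7.99×10^5 → turbulent
ε/D = 0.17/287 = 5.92×10^-4
Haaland: f = 0.01787
h_f = f(L/D)V²/(2g) = 0.01787·(2090/0.287)·3.648²/(2·9.81) = 88.27 m
Δp = ρg·h_f = 999.3·9.81·88.27 = 865.3 kPa

Δp ≈ 865 kPa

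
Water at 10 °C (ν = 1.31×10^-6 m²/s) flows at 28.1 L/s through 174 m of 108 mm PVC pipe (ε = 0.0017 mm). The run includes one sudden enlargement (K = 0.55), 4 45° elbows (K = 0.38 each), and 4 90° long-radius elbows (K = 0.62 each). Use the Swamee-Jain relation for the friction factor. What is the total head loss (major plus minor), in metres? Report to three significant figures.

H_L ≈ 13.8 m

V = 4Q/(πD²) = 3.067 m/s; V²/2g = 0.4796 m
Re = 2.53×10^5, ε/D = 1.57×10^-5 → f = 0.01501 (Swamee-Jain)
Major: h_f = f(L/D)·V²/2g = 0.01501·1611·0.4796 = 11.60 m
Minor: ΣK = 4.55; h_m = ΣK·V²/2g = 2.182 m
Total H_L = 11.60 + 2.182 = 13.78 m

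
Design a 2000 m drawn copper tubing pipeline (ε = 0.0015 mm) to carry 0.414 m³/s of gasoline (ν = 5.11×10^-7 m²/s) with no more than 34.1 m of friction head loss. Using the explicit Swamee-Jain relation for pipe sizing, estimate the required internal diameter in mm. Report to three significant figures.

Swamee-Jain (Type III): D = 0.66·[ε^1.25·(LQ²/(gh_f))^4.75 + ν·Q^9.4·(L/(gh_f))^5.2]^0.04
LQ²/(gh_f) = 1.025; L/(gh_f) = 5.979
Term 1 = ε^1.25·(…)^4.75 = 5.90×10^-8; Term 2 = ν·Q^9.4·(…)^5.2 = 1.40×10^-6
D = 0.66·(5.90×10^-8 + 1.40×10^-6)^0.04 = 0.3856 m = 386 mm
Check: V = 3.55 m/s, Re = 2.68×10^6, f = 0.01008, h_f = 33.5 m ≈ 34.1 m ✓

D ≈ 386 mm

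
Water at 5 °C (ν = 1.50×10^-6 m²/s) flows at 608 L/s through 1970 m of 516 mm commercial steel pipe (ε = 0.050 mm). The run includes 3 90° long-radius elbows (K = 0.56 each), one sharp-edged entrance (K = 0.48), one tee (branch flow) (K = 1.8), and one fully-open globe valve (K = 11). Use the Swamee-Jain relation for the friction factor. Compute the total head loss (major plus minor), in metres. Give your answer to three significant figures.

V = 4Q/(πD²) = 2.907 m/s; V²/2g = 0.4309 m
Re = 1.00×10^6, ε/D = 9.69×10^-5 → f = 0.01346 (Swamee-Jain)
Major: h_f = f(L/D)·V²/2g = 0.01346·3818·0.4309 = 22.14 m
Minor: ΣK = 15.0; h_m = ΣK·V²/2g = 6.446 m
Total H_L = 22.14 + 6.446 = 28.59 m

H_L ≈ 28.6 m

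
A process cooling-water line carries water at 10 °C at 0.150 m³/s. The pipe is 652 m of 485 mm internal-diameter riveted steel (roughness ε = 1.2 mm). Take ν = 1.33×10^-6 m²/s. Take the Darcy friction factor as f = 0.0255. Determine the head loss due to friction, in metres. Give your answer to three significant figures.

h_f ≈ 1.15 m

V = 4Q/(πD²) = 4·0.150/(π·0.485²) = 0.8119 m/s
h_f = f(L/D)V²/(2g) = 0.02550·(652/0.485)·0.8119²/(2·9.81) = 1.152 m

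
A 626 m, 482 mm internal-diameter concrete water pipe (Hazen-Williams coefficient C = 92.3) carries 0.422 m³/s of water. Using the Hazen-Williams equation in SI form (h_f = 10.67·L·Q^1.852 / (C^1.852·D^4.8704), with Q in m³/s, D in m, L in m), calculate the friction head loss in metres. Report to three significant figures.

h_f = 10.67·626·0.422^1.852 / (92.3^1.852·0.482^4.8704) = 10.84 m

h_f ≈ 10.8 m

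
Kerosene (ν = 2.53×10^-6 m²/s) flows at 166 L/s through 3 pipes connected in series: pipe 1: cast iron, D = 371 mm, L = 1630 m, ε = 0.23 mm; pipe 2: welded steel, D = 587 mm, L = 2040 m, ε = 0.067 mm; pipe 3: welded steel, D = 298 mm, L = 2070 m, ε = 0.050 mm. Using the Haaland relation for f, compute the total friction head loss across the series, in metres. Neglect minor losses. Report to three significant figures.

Pipe 1: V = 1.536 m/s, Re = 2.25×10^5, ε/D = 6.20×10^-4, f = 0.01908, h_1 = f(L/D)V²/2g = 10.07 m
Pipe 2: V = 0.6134 m/s, Re = 1.42×10^5, ε/D = 1.14×10^-4, f = 0.01722, h_2 = f(L/D)V²/2g = 1.147 m
Pipe 3: V = 2.380 m/s, Re = 2.80×10^5, ε/D = 1.68×10^-4, f = 0.01593, h_3 = f(L/D)V²/2g = 31.96 m
Series → Q common, losses add: H = Σh = 43.18 m

H ≈ 43.2 m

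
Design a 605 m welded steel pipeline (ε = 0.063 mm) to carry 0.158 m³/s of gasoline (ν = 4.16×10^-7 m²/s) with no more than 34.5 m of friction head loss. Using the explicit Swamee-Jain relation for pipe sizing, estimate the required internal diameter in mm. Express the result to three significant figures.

Swamee-Jain (Type III): D = 0.66·[ε^1.25·(LQ²/(gh_f))^4.75 + ν·Q^9.4·(L/(gh_f))^5.2]^0.04
LQ²/(gh_f) = 0.04463; L/(gh_f) = 1.788
Term 1 = ε^1.25·(…)^4.75 = 2.16×10^-12; Term 2 = ν·Q^9.4·(…)^5.2 = 2.50×10^-13
D = 0.66·(2.16×10^-12 + 2.50×10^-13)^0.04 = 0.2264 m = 226 mm
Check: V = 3.93 m/s, Re = 2.14×10^6, f = 0.01515, h_f = 31.8 m ≈ 34.5 m ✓

D ≈ 226 mm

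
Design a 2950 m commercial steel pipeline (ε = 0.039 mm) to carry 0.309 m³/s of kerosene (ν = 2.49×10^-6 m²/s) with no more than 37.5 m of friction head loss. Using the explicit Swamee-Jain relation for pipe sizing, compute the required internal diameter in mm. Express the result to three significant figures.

Swamee-Jain (Type III): D = 0.66·[ε^1.25·(LQ²/(gh_f))^4.75 + ν·Q^9.4·(L/(gh_f))^5.2]^0.04
LQ²/(gh_f) = 0.7657; L/(gh_f) = 8.019
Term 1 = ε^1.25·(…)^4.75 = 8.67×10^-7; Term 2 = ν·Q^9.4·(…)^5.2 = 2.01×10^-6
D = 0.66·(8.67×10^-7 + 2.01×10^-6)^0.04 = 0.3962 m = 396 mm
Check: V = 2.51 m/s, Re = 3.99×10^5, f = 0.01485, h_f = 35.4 m ≈ 37.5 m ✓

D ≈ 396 mm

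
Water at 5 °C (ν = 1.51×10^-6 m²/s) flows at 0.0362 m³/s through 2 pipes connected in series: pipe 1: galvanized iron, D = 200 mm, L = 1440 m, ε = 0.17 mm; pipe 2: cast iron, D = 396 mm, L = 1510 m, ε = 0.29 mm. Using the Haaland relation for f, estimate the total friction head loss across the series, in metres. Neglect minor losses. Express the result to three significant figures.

Pipe 1: V = 1.152 m/s, Re = 1.53×10^5, ε/D = 8.50×10^-4, f = 0.02067, h_1 = f(L/D)V²/2g = 10.07 m
Pipe 2: V = 0.2939 m/s, Re = 7.71×10^4, ε/D = 7.32×10^-4, f = 0.02163, h_2 = f(L/D)V²/2g = 0.3632 m
Series → Q common, losses add: H = Σh = 10.43 m

H ≈ 10.4 m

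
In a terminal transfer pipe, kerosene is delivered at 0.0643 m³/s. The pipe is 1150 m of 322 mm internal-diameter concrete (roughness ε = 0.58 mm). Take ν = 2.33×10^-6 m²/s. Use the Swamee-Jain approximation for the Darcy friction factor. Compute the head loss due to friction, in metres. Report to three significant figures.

V = 4Q/(πD²) = 4·0.0643/(π·0.322²) = 0.7896 m/s
Re = VD/ν = 0.7896·0.322/2.33×10^-6 = 1.09×10^5 → turbulent
ε/D = 0.58/322 = 0.00180
Swamee-Jain: f = 0.02466
h_f = f(L/D)V²/(2g) = 0.02466·(1150/0.322)·0.7896²/(2·9.81) = 2.799 m

h_f ≈ 2.80 m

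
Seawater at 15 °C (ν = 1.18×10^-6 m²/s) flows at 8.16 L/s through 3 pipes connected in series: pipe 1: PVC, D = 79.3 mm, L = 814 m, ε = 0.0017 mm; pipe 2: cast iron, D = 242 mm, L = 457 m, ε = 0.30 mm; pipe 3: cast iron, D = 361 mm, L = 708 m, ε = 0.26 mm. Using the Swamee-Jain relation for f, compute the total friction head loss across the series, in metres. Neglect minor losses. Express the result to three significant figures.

Pipe 1: V = 1.652 m/s, Re = 1.11×10^5, ε/D = 2.14×10^-5, f = 0.01762, h_1 = f(L/D)V²/2g = 25.16 m
Pipe 2: V = 0.1774 m/s, Re = 3.64×10^4, ε/D = 0.00124, f = 0.02594, h_2 = f(L/D)V²/2g = 0.07857 m
Pipe 3: V = 0.07972 m/s, Re = 2.44×10^4, ε/D = 7.20×10^-4, f = 0.02644, h_3 = f(L/D)V²/2g = 0.01680 m
Series → Q common, losses add: H = Σh = 25.26 m

H ≈ 25.3 m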